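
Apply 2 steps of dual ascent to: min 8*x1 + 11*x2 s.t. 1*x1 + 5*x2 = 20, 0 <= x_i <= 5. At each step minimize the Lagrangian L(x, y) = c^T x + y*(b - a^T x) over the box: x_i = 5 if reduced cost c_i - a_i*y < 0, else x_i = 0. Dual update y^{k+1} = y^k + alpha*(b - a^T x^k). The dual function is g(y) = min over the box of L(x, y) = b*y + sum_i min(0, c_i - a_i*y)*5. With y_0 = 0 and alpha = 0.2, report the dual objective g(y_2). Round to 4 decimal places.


Dual ascent for LP: min 8*x1 + 11*x2, 1*x1 + 5*x2 = 20, 0 <= x_i <= 5
Step 1: y^k = 0.0, reduced costs: (8.0, 11.0)
  x^k = (0.0, 0.0), subgradient = b - a^T x = 20.0
  y^{k+1} = 0.0 + 0.2*20.0 = 4.0
Step 2: y^k = 4.0, reduced costs: (4.0, -9.0)
  x^k = (0.0, 5.0), subgradient = b - a^T x = -5.0
  y^{k+1} = 4.0 + 0.2*-5.0 = 3.0
Dual objective at y_2 = 3.0: reduced costs (5.0, -4.0), box minimizer x = (0.0, 5.0)
g(y_2) = b*y + (c1 - a1*y)*x1 + (c2 - a2*y)*x2 = 20*3.0 + 5.0*0.0 + (-4.0)*5.0 = 60.0 + 0.0 - 20.0 = 40.0


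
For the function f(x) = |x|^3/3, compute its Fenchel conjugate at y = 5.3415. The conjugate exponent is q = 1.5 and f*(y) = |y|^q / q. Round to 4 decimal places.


The conjugate exponent q satisfies 1/p + 1/q = 1.
p = 3, so q = 3/(3 - 1) = 1.5
|y|^q = 5.3415^1.5 = 12.3451
f*(5.3415) = 12.3451 / 1.5 = 8.2301


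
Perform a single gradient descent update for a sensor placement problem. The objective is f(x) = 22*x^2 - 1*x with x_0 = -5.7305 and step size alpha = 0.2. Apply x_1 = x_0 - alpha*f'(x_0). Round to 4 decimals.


We compute the gradient at x_0 and apply the update.
f'(x) = 44*x - 1
f'(-5.7305) = 44*-5.7305 - 1 = -253.142
x_1 = -5.7305 - 0.2*-253.142 = 44.8979


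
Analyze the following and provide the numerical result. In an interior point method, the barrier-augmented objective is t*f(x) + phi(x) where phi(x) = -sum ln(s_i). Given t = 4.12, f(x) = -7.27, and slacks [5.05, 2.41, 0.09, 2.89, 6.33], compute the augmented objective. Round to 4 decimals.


Step 1: Compute log-barrier.
ln values: [1.6194, 0.8796, -2.4079, 1.0613, 1.8453]
phi = -(1.6194 + 0.8796 - 2.4079 + 1.0613 + 1.8453) = -2.9976
Step 2: Compute augmented objective.
t*f(x) = 4.12*-7.27 = -29.9524
Total = -29.9524 - 2.9976 = -32.95


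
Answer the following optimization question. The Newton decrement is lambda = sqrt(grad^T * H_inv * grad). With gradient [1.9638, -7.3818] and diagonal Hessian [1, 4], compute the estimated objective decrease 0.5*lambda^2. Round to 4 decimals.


Step 1: H is diagonal, so H^(-1) * g = [1.9638, -1.8455].
Step 2: g^T H^(-1) g = sum_i g_i^2 / H_ii
  = (1.9638)^2/1 + (-7.3818)^2/4
  = 3.8565 + 13.6227 = 17.4793
Step 3: Objective decrease = 0.5 * g^T H^(-1) g = 8.7396


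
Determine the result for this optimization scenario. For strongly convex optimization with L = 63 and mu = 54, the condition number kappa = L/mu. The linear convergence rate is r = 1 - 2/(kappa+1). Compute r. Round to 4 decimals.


Step 1: Compute the condition number.
kappa = L/mu = 63/54 = 1.1667
Step 2: Compute the convergence rate.
r = 1 - 2/(kappa + 1) = 1 - 2*mu/(L + mu) = (L - mu)/(L + mu) = 9/117 = 0.0769


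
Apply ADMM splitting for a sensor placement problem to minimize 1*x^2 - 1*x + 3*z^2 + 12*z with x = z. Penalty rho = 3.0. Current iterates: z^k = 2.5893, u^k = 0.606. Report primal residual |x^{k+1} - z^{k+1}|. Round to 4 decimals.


ADMM iteration with rho = 3.0, z^k = 2.5893, u^k = 0.606
Step 1: x-update.
Minimize 1*x^2 - 1*x + (3.0/2)*(x - 2.5893 + 0.606)^2
FOC: (2*1 + 3.0)*x = 1 + 3.0*(2.5893 - 0.606)
x^{k+1} = 1.39
Step 2: z-update.
Minimize 3*z^2 + 12*z + (3.0/2)*(1.39 - z + 0.606)^2
FOC: (2*3 + 3.0)*z = -12 + 3.0*(1.39 + 0.606)
z^{k+1} = -0.668
Step 3: u-update.
u^{k+1} = 0.606 + 1.39 + 0.668 = 2.664
Step 4: Primal residual = |1.39 + 0.668| = 2.058


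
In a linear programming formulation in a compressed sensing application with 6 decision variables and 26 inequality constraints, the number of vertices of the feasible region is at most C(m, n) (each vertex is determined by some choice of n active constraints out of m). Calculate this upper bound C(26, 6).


Each vertex corresponds to some choice of n active constraints out of m, so the number of vertices is at most C(m, n) = m! / (n!(m-n)!).
m = 26, n = 6
Numerator: 26 * 25 * 24 * 23 * 22 * 21
Denominator: 6! = 720
C(26, 6) = 230230


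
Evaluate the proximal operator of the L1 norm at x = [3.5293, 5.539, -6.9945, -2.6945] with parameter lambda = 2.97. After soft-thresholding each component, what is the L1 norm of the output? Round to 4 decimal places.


Soft-thresholding with lambda = 2.97:
prox(3.5293) = sign(3.5293)*max(|3.5293| - 2.97, 0) = 0.5593
prox(5.539) = sign(5.539)*max(|5.539| - 2.97, 0) = 2.569
prox(-6.9945) = sign(-6.9945)*max(|-6.9945| - 2.97, 0) = -4.0245
prox(-2.6945) = sign(-2.6945)*max(|-2.6945| - 2.97, 0) = 0.0
prox(x) = [0.5593, 2.569, -4.0245, 0.0]
||prox(x)||_1 = 0.5593 + 2.569 + 4.0245 + 0.0 = 7.1528


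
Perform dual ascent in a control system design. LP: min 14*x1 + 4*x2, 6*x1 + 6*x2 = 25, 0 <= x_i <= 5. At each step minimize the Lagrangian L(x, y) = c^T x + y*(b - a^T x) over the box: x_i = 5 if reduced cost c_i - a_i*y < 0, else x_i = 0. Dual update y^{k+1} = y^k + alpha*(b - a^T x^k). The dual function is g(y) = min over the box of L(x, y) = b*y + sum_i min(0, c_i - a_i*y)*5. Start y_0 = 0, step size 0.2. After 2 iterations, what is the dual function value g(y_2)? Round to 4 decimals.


Dual ascent for LP: min 14*x1 + 4*x2, 6*x1 + 6*x2 = 25, 0 <= x_i <= 5
Step 1: y^k = 0.0, reduced costs: (14.0, 4.0)
  x^k = (0.0, 0.0), subgradient = b - a^T x = 25.0
  y^{k+1} = 0.0 + 0.2*25.0 = 5.0
Step 2: y^k = 5.0, reduced costs: (-16.0, -26.0)
  x^k = (5.0, 5.0), subgradient = b - a^T x = -35.0
  y^{k+1} = 5.0 + 0.2*-35.0 = -2.0
Dual objective at y_2 = -2.0: reduced costs (26.0, 16.0), box minimizer x = (0.0, 0.0)
g(y_2) = b*y + (c1 - a1*y)*x1 + (c2 - a2*y)*x2 = 25*(-2.0) + 26.0*0.0 + 16.0*0.0 = -50.0 + 0.0 + 0.0 = -50.0


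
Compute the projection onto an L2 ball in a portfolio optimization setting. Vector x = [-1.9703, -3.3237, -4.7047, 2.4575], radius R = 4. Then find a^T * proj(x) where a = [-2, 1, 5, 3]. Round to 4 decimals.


Step 1: Compute ||x|| (intermediates to 6 decimals).
||x|| = sqrt((-1.9703)^2 + (-3.3237)^2 + (-4.7047)^2 + 2.4575^2) = 6.565255
Step 2: Project.
Since ||x|| > R, scale = R/||x|| = 4/6.565255 = 0.609268, proj(x) = scale * x
proj(x) = [-1.200441, -2.025024, -2.866423, 1.497276]
Step 3: Dot product.
a^T * proj(x) = -2*(-1.200441) + 1*(-2.025024) + 5*(-2.866423) + 3*1.497276 = -9.4644


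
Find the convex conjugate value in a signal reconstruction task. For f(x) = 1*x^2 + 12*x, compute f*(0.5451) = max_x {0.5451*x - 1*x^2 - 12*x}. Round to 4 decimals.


f*(y) = sup_x {y*x - a*x^2 - b*x} = sup_x {(y-b)*x - a*x^2}
FOC: (y - b) - 2a*x = 0 => x* = (y - b)/(2a)
x* = (0.5451 - 12)/(2*1) = -5.7275
f*(0.5451) = (y-b)^2/(4a) = (0.5451 - 12)^2/(4*1)
= 131.2147/4 = 32.8037


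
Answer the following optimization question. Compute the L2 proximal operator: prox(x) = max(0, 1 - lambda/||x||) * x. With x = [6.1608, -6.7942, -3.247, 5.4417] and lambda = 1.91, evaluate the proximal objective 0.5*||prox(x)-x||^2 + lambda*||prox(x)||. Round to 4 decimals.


Step 1: Compute ||x||.
||x|| = 11.1477
Step 2: Compute scaling factor.
scale = max(0, 1 - 1.91/11.1477) = 0.8287
Step 3: prox(x) = [5.1052, -5.6301, -2.6907, 4.5093]
||prox(x)|| = 9.2377
Step 4: Proximal objective.
0.5*||prox-x||^2 = 1.8241
lambda*||prox|| = 17.644
Total = 19.4681


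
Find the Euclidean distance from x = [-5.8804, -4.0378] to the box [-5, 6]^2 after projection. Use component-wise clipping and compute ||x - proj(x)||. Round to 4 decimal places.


Project each component onto [-5, 6].
clip(-5.8804) = -5.0, clip(-4.0378) = -4.0378
Projection = [-5.0, -4.0378]
Squared diffs: [0.7751, 0.0]
Distance = sqrt(0.7751) = 0.8804


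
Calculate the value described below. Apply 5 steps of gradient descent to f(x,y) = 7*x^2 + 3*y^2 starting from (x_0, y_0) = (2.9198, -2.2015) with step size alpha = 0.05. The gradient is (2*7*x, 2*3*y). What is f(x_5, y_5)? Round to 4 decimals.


Gradient descent on f(x,y) = 7*x^2 + 3*y^2.
Starting point: (2.9198, -2.2015), alpha = 0.05
Step 1: grad_x = 2*7*2.9198 = 40.8772, grad_y = 2*3*-2.2015 = -13.209
  x_1 = 2.9198 - 0.05*40.8772 = 0.8759
  y_1 = -2.2015 - 0.05*-13.209 = -1.5411
Step 2: grad_x = 2*7*0.8759 = 12.2632, grad_y = 2*3*-1.5411 = -9.2463
  x_2 = 0.8759 - 0.05*12.2632 = 0.2628
  y_2 = -1.5411 - 0.05*-9.2463 = -1.0787
Step 3: grad_x = 2*7*0.2628 = 3.6789, grad_y = 2*3*-1.0787 = -6.4724
  x_3 = 0.2628 - 0.05*3.6789 = 0.0788
  y_3 = -1.0787 - 0.05*-6.4724 = -0.7551
Step 4: grad_x = 2*7*0.0788 = 1.1037, grad_y = 2*3*-0.7551 = -4.5307
  x_4 = 0.0788 - 0.05*1.1037 = 0.0237
  y_4 = -0.7551 - 0.05*-4.5307 = -0.5286
Step 5: grad_x = 2*7*0.0237 = 0.3311, grad_y = 2*3*-0.5286 = -3.1715
  x_5 = 0.0237 - 0.05*0.3311 = 0.0071
  y_5 = -0.5286 - 0.05*-3.1715 = -0.37
f(0.0071, -0.37) = 7*0.0071^2 + 3*(-0.37)^2 = 0.4111


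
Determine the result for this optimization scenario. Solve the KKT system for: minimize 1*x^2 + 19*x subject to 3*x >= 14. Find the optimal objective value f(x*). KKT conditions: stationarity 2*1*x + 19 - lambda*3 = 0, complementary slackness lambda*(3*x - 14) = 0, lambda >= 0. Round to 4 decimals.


Step 1: Try lambda = 0 (constraint inactive).
x_unc = -19/(2*1) = -9.5
Check: 3*-9.5 = -28.5 < 14 -- violated!
Step 2: Constraint must be active: 3*x = 14
x* = 14/3 = 4.6667 (rounded; the exact value 14/3 is used below)
lambda = (2*1*(14/3) + 19)/3 = 9.4444
Step 3: Compute optimal value.
f(x*) = 1*(14/3)^2 + 19*(14/3) = 110.4444


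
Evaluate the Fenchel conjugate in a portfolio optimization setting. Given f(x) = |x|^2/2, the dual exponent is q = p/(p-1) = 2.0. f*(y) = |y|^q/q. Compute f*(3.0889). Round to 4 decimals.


The conjugate exponent q satisfies 1/p + 1/q = 1.
p = 2, so q = 2/(2 - 1) = 2.0
|y|^q = 3.0889^2.0 = 9.5413
f*(3.0889) = 9.5413 / 2.0 = 4.7707


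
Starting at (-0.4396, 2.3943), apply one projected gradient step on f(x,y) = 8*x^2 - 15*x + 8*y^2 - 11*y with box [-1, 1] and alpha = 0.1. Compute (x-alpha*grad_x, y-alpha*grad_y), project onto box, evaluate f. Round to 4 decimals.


Step 1: Compute gradient at (-0.4396, 2.3943).
grad_x = 2*8*-0.4396 - 15 = -22.0336
grad_y = 2*8*2.3943 - 11 = 27.3088
Step 2: Gradient step.
x_raw = -0.4396 - 0.1*-22.0336 = 1.7638
y_raw = 2.3943 - 0.1*27.3088 = -0.3366
Step 3: Project onto [-1, 1].
x_proj = clip(1.7638) = 1.0
y_proj = clip(-0.3366) = -0.3366
Step 4: Evaluate f.
f(1.0, -0.3366) = -2.3913


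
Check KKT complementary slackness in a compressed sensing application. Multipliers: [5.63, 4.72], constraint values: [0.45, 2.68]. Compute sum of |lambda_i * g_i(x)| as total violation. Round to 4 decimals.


KKT complementary slackness check:
lambda_1 * g_1 = 5.63 * 0.45 = 2.5335
lambda_2 * g_2 = 4.72 * 2.68 = 12.6496
Total violation = 2.5335 + 12.6496 = 15.1831


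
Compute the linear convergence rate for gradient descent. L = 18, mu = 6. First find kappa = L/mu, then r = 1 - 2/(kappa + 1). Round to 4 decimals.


Step 1: Compute the condition number.
kappa = L/mu = 18/6 = 3.0
Step 2: Compute the convergence rate.
r = 1 - 2/(kappa + 1) = 1 - 2*mu/(L + mu) = (L - mu)/(L + mu) = 12/24 = 0.5


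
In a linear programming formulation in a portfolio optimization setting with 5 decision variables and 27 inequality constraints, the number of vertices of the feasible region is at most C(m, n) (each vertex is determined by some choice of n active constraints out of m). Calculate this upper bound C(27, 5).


Each vertex corresponds to some choice of n active constraints out of m, so the number of vertices is at most C(m, n) = m! / (n!(m-n)!).
m = 27, n = 5
Numerator: 27 * 26 * 25 * 24 * 23
Denominator: 5! = 120
C(27, 5) = 80730


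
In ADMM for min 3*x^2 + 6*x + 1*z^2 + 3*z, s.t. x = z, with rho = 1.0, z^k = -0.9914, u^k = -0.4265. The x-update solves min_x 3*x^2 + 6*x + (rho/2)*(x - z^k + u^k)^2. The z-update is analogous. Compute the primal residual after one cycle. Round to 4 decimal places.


ADMM iteration with rho = 1.0, z^k = -0.9914, u^k = -0.4265
Step 1: x-update.
Minimize 3*x^2 + 6*x + (1.0/2)*(x + 0.9914 - 0.4265)^2
FOC: (2*3 + 1.0)*x = -6 + 1.0*(-0.9914 + 0.4265)
x^{k+1} = -0.9378
Step 2: z-update.
Minimize 1*z^2 + 3*z + (1.0/2)*(-0.9378 - z - 0.4265)^2
FOC: (2*1 + 1.0)*z = -3 + 1.0*(-0.9378 - 0.4265)
z^{k+1} = -1.4548
Step 3: u-update.
u^{k+1} = -0.4265 - 0.9378 + 1.4548 = 0.0904
Step 4: Primal residual = |-0.9378 + 1.4548| = 0.5169


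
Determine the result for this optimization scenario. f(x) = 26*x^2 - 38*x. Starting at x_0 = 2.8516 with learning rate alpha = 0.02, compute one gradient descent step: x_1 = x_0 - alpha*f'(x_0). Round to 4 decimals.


We compute the gradient at x_0 and apply the update.
f'(x) = 52*x - 38
f'(2.8516) = 52*2.8516 - 38 = 110.2832
x_1 = 2.8516 - 0.02*110.2832 = 0.6459


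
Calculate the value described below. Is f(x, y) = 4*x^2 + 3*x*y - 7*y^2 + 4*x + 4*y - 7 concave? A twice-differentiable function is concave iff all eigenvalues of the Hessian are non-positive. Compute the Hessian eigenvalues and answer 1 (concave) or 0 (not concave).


The Hessian of f(x,y) = 4*x^2 + 3*x*y - 7*y^2 + 4*x + 4*y - 7 is:
H = [[8, 3], [3, -14]]
Trace = 8 - 14 = -6
Determinant = 8*-14 - (3)^2 = -121
Discriminant = (-6)^2 - 4*-121 = 520.0
Eigenvalues: lambda_1 = -14.4018, lambda_2 = 8.4018
The function is not concave.

0


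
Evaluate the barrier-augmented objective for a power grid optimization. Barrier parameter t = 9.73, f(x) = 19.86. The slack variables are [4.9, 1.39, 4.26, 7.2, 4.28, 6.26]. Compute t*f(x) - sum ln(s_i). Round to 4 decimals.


Step 1: Compute log-barrier.
ln values: [1.5892, 0.3293, 1.4493, 1.9741, 1.454, 1.8342]
phi = -(1.5892 + 0.3293 + 1.4493 + 1.9741 + 1.454 + 1.8342) = -8.63
Step 2: Compute augmented objective.
t*f(x) = 9.73*19.86 = 193.2378
Total = 193.2378 - 8.63 = 184.6078


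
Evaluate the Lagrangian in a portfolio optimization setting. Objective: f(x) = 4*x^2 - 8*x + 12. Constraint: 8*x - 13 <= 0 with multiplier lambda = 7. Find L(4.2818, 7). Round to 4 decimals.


Step 1: Evaluate f(x).
f(4.2818) = 4*4.2818^2 - 8*4.2818 + 12 = 51.0808
Step 2: Evaluate g(x).
g(4.2818) = 8*4.2818 - 13 = 21.2544
Step 3: Compute Lagrangian.
L = 51.0808 + 7*21.2544 = 199.8616


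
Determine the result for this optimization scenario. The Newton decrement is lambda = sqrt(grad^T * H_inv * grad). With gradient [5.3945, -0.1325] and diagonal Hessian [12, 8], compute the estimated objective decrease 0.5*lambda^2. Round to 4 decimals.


Step 1: H is diagonal, so H^(-1) * g = [0.4495, -0.0166].
Step 2: g^T H^(-1) g = sum_i g_i^2 / H_ii
  = (5.3945)^2/12 + (-0.1325)^2/8
  = 2.4251 + 0.0022 = 2.4272
Step 3: Objective decrease = 0.5 * g^T H^(-1) g = 1.2136


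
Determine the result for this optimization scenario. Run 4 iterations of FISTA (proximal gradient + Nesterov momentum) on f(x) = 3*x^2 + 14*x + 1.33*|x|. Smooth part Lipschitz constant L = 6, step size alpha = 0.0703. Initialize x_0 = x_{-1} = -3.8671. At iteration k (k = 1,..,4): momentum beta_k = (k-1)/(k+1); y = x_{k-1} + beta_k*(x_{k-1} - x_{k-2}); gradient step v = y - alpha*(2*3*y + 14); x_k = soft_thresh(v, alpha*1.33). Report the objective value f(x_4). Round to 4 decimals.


FISTA on f(x) = 3*x^2 + 14*x + 1.33*|x|
L = 6, alpha = 0.0703
Iteration 1: beta = 0.0, y = -3.8671 + 0.0*(-3.8671 + 3.8671) = -3.8671
  grad(y) = -9.2026, v = y - alpha*grad = -3.2202
  prox(v) = soft_thresh(-3.2202, 0.0935) = -3.1267
Iteration 2: beta = 0.3333, y = -3.1267 + 0.3333*(-3.1267 + 3.8671) = -2.8798
  grad(y) = -3.2791, v = y - alpha*grad = -2.6493
  prox(v) = soft_thresh(-2.6493, 0.0935) = -2.5558
Iteration 3: beta = 0.5, y = -2.5558 + 0.5*(-2.5558 + 3.1267) = -2.2704
  grad(y) = 0.3775, v = y - alpha*grad = -2.297
  prox(v) = soft_thresh(-2.297, 0.0935) = -2.2035
Iteration 4: beta = 0.6, y = -2.2035 + 0.6*(-2.2035 + 2.5558) = -1.992
  grad(y) = 2.0478, v = y - alpha*grad = -2.136
  prox(v) = soft_thresh(-2.136, 0.0935) = -2.0425
f(x_4) = 3*(-2.0425)^2 + 14*(-2.0425) + 1.33*|-2.0425| = -13.3631


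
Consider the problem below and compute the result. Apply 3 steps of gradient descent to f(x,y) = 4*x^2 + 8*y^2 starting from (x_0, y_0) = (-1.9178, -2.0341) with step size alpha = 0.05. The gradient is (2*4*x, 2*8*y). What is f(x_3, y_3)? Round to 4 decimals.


Gradient descent on f(x,y) = 4*x^2 + 8*y^2.
Starting point: (-1.9178, -2.0341), alpha = 0.05
Step 1: grad_x = 2*4*-1.9178 = -15.3424, grad_y = 2*8*-2.0341 = -32.5456
  x_1 = -1.9178 - 0.05*-15.3424 = -1.1507
  y_1 = -2.0341 - 0.05*-32.5456 = -0.4068
Step 2: grad_x = 2*4*-1.1507 = -9.2054, grad_y = 2*8*-0.4068 = -6.5091
  x_2 = -1.1507 - 0.05*-9.2054 = -0.6904
  y_2 = -0.4068 - 0.05*-6.5091 = -0.0814
Step 3: grad_x = 2*4*-0.6904 = -5.5233, grad_y = 2*8*-0.0814 = -1.3018
  x_3 = -0.6904 - 0.05*-5.5233 = -0.4142
  y_3 = -0.0814 - 0.05*-1.3018 = -0.0163
f(-0.4142, -0.0163) = 4*(-0.4142)^2 + 8*(-0.0163)^2 = 0.6885


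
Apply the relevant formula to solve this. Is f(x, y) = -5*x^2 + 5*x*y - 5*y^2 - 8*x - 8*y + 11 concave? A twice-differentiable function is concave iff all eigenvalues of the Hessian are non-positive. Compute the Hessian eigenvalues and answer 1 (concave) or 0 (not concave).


The Hessian of f(x,y) = -5*x^2 + 5*x*y - 5*y^2 - 8*x - 8*y + 11 is:
H = [[-10, 5], [5, -10]]
Trace = -10 - 10 = -20
Determinant = -10*-10 - (5)^2 = 75
Discriminant = (-20)^2 - 4*75 = 100.0
Eigenvalues: lambda_1 = -15.0, lambda_2 = -5.0
The function is concave.

1


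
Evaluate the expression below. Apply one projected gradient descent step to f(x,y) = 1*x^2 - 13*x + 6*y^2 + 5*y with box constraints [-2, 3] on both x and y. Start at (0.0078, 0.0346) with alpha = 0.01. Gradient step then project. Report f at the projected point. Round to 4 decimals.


Step 1: Compute gradient at (0.0078, 0.0346).
grad_x = 2*1*0.0078 - 13 = -12.9844
grad_y = 2*6*0.0346 + 5 = 5.4152
Step 2: Gradient step.
x_raw = 0.0078 - 0.01*-12.9844 = 0.1376
y_raw = 0.0346 - 0.01*5.4152 = -0.0196
Step 3: Project onto [-2, 3].
x_proj = clip(0.1376) = 0.1376
y_proj = clip(-0.0196) = -0.0196
Step 4: Evaluate f.
f(0.1376, -0.0196) = -1.8659


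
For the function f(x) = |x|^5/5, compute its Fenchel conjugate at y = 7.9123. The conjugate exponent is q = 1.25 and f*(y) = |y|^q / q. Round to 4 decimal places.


The conjugate exponent q satisfies 1/p + 1/q = 1.
p = 5, so q = 5/(5 - 1) = 1.25
|y|^q = 7.9123^1.25 = 13.2702
f*(7.9123) = 13.2702 / 1.25 = 10.6162


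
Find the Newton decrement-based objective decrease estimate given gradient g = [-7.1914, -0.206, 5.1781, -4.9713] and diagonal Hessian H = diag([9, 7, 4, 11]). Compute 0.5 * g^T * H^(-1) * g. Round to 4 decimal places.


Step 1: H is diagonal, so H^(-1) * g = [-0.799, -0.0294, 1.2945, -0.4519].
Step 2: g^T H^(-1) g = sum_i g_i^2 / H_ii
  = (-7.1914)^2/9 + (-0.206)^2/7 + (5.1781)^2/4 + (-4.9713)^2/11
  = 5.7462 + 0.0061 + 6.7032 + 2.2467 = 14.7022
Step 3: Objective decrease = 0.5 * g^T H^(-1) g = 7.3511


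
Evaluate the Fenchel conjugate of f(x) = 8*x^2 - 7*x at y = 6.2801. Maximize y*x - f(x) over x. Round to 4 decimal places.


f*(y) = sup_x {y*x - a*x^2 - b*x} = sup_x {(y-b)*x - a*x^2}
FOC: (y - b) - 2a*x = 0 => x* = (y - b)/(2a)
x* = (6.2801 + 7)/(2*8) = 0.83
f*(6.2801) = (y-b)^2/(4a) = (6.2801 + 7)^2/(4*8)
= 176.3611/32 = 5.5113


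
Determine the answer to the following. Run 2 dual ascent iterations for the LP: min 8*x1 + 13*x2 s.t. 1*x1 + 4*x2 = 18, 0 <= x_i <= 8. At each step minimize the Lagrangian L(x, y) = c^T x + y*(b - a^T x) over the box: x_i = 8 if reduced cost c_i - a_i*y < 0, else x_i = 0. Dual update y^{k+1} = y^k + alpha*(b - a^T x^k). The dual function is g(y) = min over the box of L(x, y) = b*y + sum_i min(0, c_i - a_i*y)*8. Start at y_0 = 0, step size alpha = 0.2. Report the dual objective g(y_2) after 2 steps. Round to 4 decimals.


Dual ascent for LP: min 8*x1 + 13*x2, 1*x1 + 4*x2 = 18, 0 <= x_i <= 8
Step 1: y^k = 0.0, reduced costs: (8.0, 13.0)
  x^k = (0.0, 0.0), subgradient = b - a^T x = 18.0
  y^{k+1} = 0.0 + 0.2*18.0 = 3.6
Step 2: y^k = 3.6, reduced costs: (4.4, -1.4)
  x^k = (0.0, 8.0), subgradient = b - a^T x = -14.0
  y^{k+1} = 3.6 + 0.2*-14.0 = 0.8
Dual objective at y_2 = 0.8: reduced costs (7.2, 9.8), box minimizer x = (0.0, 0.0)
g(y_2) = b*y + (c1 - a1*y)*x1 + (c2 - a2*y)*x2 = 18*0.8 + 7.2*0.0 + 9.8*0.0 = 14.4 + 0.0 + 0.0 = 14.4


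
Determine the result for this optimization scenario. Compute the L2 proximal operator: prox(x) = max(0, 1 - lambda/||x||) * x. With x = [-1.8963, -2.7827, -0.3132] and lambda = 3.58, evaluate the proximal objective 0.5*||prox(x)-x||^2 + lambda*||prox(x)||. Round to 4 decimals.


Step 1: Compute ||x||.
||x|| = 3.3819
Step 2: Compute scaling factor.
scale = max(0, 1 - 3.58/3.3819) = 0.0
Step 3: prox(x) = [-0.0, -0.0, -0.0]
||prox(x)|| = 0.0
Step 4: Proximal objective.
0.5*||prox-x||^2 = 5.7187
lambda*||prox|| = 0.0
Total = 5.7187


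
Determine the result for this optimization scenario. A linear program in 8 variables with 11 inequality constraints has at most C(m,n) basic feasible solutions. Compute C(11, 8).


Each vertex corresponds to some choice of n active constraints out of m, so the number of vertices is at most C(m, n) = m! / (n!(m-n)!).
m = 11, n = 8
Numerator: 11 * 10 * 9 * 8 * 7 * 6 * 5 * 4
Denominator: 8! = 40320
C(11, 8) = 165


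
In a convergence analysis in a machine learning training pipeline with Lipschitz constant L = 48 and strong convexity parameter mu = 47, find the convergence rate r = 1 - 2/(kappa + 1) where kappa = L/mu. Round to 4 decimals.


Step 1: Compute the condition number.
kappa = L/mu = 48/47 = 1.0213
Step 2: Compute the convergence rate.
r = 1 - 2/(kappa + 1) = 1 - 2*mu/(L + mu) = (L - mu)/(L + mu) = 1/95 = 0.0105


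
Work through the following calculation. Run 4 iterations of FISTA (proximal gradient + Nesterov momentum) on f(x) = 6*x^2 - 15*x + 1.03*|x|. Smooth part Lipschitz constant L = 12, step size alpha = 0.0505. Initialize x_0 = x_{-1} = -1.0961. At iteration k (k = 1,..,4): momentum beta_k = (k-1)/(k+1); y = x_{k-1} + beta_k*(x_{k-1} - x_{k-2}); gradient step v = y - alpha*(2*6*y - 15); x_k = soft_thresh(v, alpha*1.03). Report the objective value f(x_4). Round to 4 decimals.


FISTA on f(x) = 6*x^2 - 15*x + 1.03*|x|
L = 12, alpha = 0.0505
Iteration 1: beta = 0.0, y = -1.0961 + 0.0*(-1.0961 + 1.0961) = -1.0961
  grad(y) = -28.1532, v = y - alpha*grad = 0.3256
  prox(v) = soft_thresh(0.3256, 0.052) = 0.2736
Iteration 2: beta = 0.3333, y = 0.2736 + 0.3333*(0.2736 + 1.0961) = 0.7302
  grad(y) = -6.2377, v = y - alpha*grad = 1.0452
  prox(v) = soft_thresh(1.0452, 0.052) = 0.9932
Iteration 3: beta = 0.5, y = 0.9932 + 0.5*(0.9932 - 0.2736) = 1.353
  grad(y) = 1.2355, v = y - alpha*grad = 1.2906
  prox(v) = soft_thresh(1.2906, 0.052) = 1.2386
Iteration 4: beta = 0.6, y = 1.2386 + 0.6*(1.2386 - 0.9932) = 1.3858
  grad(y) = 1.6293, v = y - alpha*grad = 1.3035
  prox(v) = soft_thresh(1.3035, 0.052) = 1.2515
f(x_4) = 6*1.2515^2 - 15*1.2515 + 1.03*|1.2515| = -8.086


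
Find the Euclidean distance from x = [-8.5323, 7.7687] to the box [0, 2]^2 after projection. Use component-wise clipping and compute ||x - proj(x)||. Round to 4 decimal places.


Project each component onto [0, 2].
clip(-8.5323) = 0.0, clip(7.7687) = 2.0
Projection = [0.0, 2.0]
Squared diffs: [72.8001, 33.2779]
Distance = sqrt(106.078) = 10.2994


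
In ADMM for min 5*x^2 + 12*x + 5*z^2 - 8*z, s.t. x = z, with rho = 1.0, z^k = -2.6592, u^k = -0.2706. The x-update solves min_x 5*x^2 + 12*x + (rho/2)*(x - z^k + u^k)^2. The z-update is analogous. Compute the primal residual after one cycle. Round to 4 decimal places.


ADMM iteration with rho = 1.0, z^k = -2.6592, u^k = -0.2706
Step 1: x-update.
Minimize 5*x^2 + 12*x + (1.0/2)*(x + 2.6592 - 0.2706)^2
FOC: (2*5 + 1.0)*x = -12 + 1.0*(-2.6592 + 0.2706)
x^{k+1} = -1.3081
Step 2: z-update.
Minimize 5*z^2 - 8*z + (1.0/2)*(-1.3081 - z - 0.2706)^2
FOC: (2*5 + 1.0)*z = 8 + 1.0*(-1.3081 - 0.2706)
z^{k+1} = 0.5838
Step 3: u-update.
u^{k+1} = -0.2706 - 1.3081 - 0.5838 = -2.1624
Step 4: Primal residual = |-1.3081 - 0.5838| = 1.8918


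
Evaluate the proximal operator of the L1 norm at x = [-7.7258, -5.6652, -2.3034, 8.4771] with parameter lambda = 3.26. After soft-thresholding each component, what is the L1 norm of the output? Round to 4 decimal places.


Soft-thresholding with lambda = 3.26:
prox(-7.7258) = sign(-7.7258)*max(|-7.7258| - 3.26, 0) = -4.4658
prox(-5.6652) = sign(-5.6652)*max(|-5.6652| - 3.26, 0) = -2.4052
prox(-2.3034) = sign(-2.3034)*max(|-2.3034| - 3.26, 0) = 0.0
prox(8.4771) = sign(8.4771)*max(|8.4771| - 3.26, 0) = 5.2171
prox(x) = [-4.4658, -2.4052, 0.0, 5.2171]
||prox(x)||_1 = 4.4658 + 2.4052 + 0.0 + 5.2171 = 12.0881


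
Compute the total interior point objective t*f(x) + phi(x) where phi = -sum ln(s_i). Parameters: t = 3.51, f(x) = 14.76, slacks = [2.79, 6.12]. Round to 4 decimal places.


Step 1: Compute log-barrier.
ln values: [1.026, 1.8116]
phi = -(1.026 + 1.8116) = -2.8376
Step 2: Compute augmented objective.
t*f(x) = 3.51*14.76 = 51.8076
Total = 51.8076 - 2.8376 = 48.97


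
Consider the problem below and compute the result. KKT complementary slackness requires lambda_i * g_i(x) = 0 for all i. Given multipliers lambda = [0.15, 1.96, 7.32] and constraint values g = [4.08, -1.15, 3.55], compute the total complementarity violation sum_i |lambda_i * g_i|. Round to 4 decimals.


KKT complementary slackness check:
lambda_1 * g_1 = 0.15 * 4.08 = 0.612
lambda_2 * g_2 = 1.96 * -1.15 = -2.254
lambda_3 * g_3 = 7.32 * 3.55 = 25.986
Total violation = 0.612 + 2.254 + 25.986 = 28.852


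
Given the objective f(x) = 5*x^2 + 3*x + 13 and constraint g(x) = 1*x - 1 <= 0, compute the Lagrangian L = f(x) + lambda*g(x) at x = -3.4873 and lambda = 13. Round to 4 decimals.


Step 1: Evaluate f(x).
f(-3.4873) = 5*(-3.4873)^2 + 3*(-3.4873) + 13 = 63.3444
Step 2: Evaluate g(x).
g(-3.4873) = 1*-3.4873 - 1 = -4.4873
Step 3: Compute Lagrangian.
L = 63.3444 + 13*-4.4873 = 5.0095


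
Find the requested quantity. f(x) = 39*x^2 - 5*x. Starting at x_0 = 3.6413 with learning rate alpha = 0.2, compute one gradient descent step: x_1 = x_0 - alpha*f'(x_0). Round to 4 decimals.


We compute the gradient at x_0 and apply the update.
f'(x) = 78*x - 5
f'(3.6413) = 78*3.6413 - 5 = 279.0214
x_1 = 3.6413 - 0.2*279.0214 = -52.163


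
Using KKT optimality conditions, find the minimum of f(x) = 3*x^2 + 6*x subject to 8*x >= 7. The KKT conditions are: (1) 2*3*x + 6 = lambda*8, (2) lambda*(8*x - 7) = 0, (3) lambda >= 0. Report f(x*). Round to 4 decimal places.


Step 1: Try lambda = 0 (constraint inactive).
x_unc = -6/(2*3) = -1.0
Check: 8*-1.0 = -8.0 < 7 -- violated!
Step 2: Constraint must be active: 8*x = 7
x* = 7/8 = 0.875
lambda = (2*3*0.875 + 6)/8 = 1.4063
Step 3: Compute optimal value.
f(x*) = 3*0.875^2 + 6*0.875 = 7.5469


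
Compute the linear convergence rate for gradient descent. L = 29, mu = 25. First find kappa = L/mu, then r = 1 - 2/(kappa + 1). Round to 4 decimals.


Step 1: Compute the condition number.
kappa = L/mu = 29/25 = 1.16
Step 2: Compute the convergence rate.
r = 1 - 2/(kappa + 1) = 1 - 2*mu/(L + mu) = (L - mu)/(L + mu) = 4/54 = 0.0741


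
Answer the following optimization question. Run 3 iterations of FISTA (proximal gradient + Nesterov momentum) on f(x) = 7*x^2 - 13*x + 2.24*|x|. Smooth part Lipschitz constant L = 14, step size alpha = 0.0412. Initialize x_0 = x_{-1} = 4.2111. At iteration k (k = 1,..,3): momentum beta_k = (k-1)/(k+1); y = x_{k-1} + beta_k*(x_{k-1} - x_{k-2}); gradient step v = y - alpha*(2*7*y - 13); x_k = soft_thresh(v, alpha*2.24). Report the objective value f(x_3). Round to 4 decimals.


FISTA on f(x) = 7*x^2 - 13*x + 2.24*|x|
L = 14, alpha = 0.0412
Iteration 1: beta = 0.0, y = 4.2111 + 0.0*(4.2111 - 4.2111) = 4.2111
  grad(y) = 45.9554, v = y - alpha*grad = 2.3177
  prox(v) = soft_thresh(2.3177, 0.0923) = 2.2254
Iteration 2: beta = 0.3333, y = 2.2254 + 0.3333*(2.2254 - 4.2111) = 1.5636
  grad(y) = 8.8899, v = y - alpha*grad = 1.1973
  prox(v) = soft_thresh(1.1973, 0.0923) = 1.105
Iteration 3: beta = 0.5, y = 1.105 + 0.5*(1.105 - 2.2254) = 0.5448
  grad(y) = -5.3729, v = y - alpha*grad = 0.7662
  prox(v) = soft_thresh(0.7662, 0.0923) = 0.6739
f(x_3) = 7*0.6739^2 - 13*0.6739 + 2.24*|0.6739| = -4.0721


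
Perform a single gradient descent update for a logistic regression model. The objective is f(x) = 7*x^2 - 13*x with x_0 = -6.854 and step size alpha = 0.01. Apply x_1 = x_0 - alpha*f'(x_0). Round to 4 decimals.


We compute the gradient at x_0 and apply the update.
f'(x) = 14*x - 13
f'(-6.854) = 14*-6.854 - 13 = -108.956
x_1 = -6.854 - 0.01*-108.956 = -5.7644


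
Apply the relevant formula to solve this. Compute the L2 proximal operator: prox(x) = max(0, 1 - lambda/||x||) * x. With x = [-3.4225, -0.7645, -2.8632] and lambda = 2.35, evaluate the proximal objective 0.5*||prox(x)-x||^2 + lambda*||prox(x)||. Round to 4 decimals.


Step 1: Compute ||x||.
||x|| = 4.5272
Step 2: Compute scaling factor.
scale = max(0, 1 - 2.35/4.5272) = 0.4809
Step 3: prox(x) = [-1.6459, -0.3677, -1.377]
||prox(x)|| = 2.1772
Step 4: Proximal objective.
0.5*||prox-x||^2 = 2.7613
lambda*||prox|| = 5.1164
Total = 7.8778


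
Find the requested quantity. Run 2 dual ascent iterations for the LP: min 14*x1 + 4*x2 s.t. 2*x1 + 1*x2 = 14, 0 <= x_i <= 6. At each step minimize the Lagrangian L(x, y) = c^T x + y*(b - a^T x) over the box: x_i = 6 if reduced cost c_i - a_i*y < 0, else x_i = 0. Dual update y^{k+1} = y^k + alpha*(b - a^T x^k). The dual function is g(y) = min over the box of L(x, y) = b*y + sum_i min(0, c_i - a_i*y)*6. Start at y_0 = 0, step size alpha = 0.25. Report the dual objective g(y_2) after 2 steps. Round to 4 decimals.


Dual ascent for LP: min 14*x1 + 4*x2, 2*x1 + 1*x2 = 14, 0 <= x_i <= 6
Step 1: y^k = 0.0, reduced costs: (14.0, 4.0)
  x^k = (0.0, 0.0), subgradient = b - a^T x = 14.0
  y^{k+1} = 0.0 + 0.25*14.0 = 3.5
Step 2: y^k = 3.5, reduced costs: (7.0, 0.5)
  x^k = (0.0, 0.0), subgradient = b - a^T x = 14.0
  y^{k+1} = 3.5 + 0.25*14.0 = 7.0
Dual objective at y_2 = 7.0: reduced costs (0.0, -3.0), box minimizer x = (0.0, 6.0)
g(y_2) = b*y + (c1 - a1*y)*x1 + (c2 - a2*y)*x2 = 14*7.0 + 0.0*0.0 + (-3.0)*6.0 = 98.0 + 0.0 - 18.0 = 80.0


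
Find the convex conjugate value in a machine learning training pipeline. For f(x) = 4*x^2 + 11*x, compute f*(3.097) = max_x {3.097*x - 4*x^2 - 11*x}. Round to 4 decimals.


f*(y) = sup_x {y*x - a*x^2 - b*x} = sup_x {(y-b)*x - a*x^2}
FOC: (y - b) - 2a*x = 0 => x* = (y - b)/(2a)
x* = (3.097 - 11)/(2*4) = -0.9879
f*(3.097) = (y-b)^2/(4a) = (3.097 - 11)^2/(4*4)
= 62.4574/16 = 3.9036


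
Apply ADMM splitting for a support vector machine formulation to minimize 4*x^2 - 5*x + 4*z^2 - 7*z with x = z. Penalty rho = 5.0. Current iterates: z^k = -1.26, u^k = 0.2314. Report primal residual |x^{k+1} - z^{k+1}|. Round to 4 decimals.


ADMM iteration with rho = 5.0, z^k = -1.26, u^k = 0.2314
Step 1: x-update.
Minimize 4*x^2 - 5*x + (5.0/2)*(x + 1.26 + 0.2314)^2
FOC: (2*4 + 5.0)*x = 5 + 5.0*(-1.26 - 0.2314)
x^{k+1} = -0.189
Step 2: z-update.
Minimize 4*z^2 - 7*z + (5.0/2)*(-0.189 - z + 0.2314)^2
FOC: (2*4 + 5.0)*z = 7 + 5.0*(-0.189 + 0.2314)
z^{k+1} = 0.5548
Step 3: u-update.
u^{k+1} = 0.2314 - 0.189 - 0.5548 = -0.5124
Step 4: Primal residual = |-0.189 - 0.5548| = 0.7438


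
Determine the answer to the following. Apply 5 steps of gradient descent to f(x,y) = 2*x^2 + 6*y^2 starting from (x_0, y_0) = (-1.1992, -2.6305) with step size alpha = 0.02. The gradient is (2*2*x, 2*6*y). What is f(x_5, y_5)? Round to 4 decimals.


Gradient descent on f(x,y) = 2*x^2 + 6*y^2.
Starting point: (-1.1992, -2.6305), alpha = 0.02
Step 1: grad_x = 2*2*-1.1992 = -4.7968, grad_y = 2*6*-2.6305 = -31.566
  x_1 = -1.1992 - 0.02*-4.7968 = -1.1033
  y_1 = -2.6305 - 0.02*-31.566 = -1.9992
Step 2: grad_x = 2*2*-1.1033 = -4.4131, grad_y = 2*6*-1.9992 = -23.9902
  x_2 = -1.1033 - 0.02*-4.4131 = -1.015
  y_2 = -1.9992 - 0.02*-23.9902 = -1.5194
Step 3: grad_x = 2*2*-1.015 = -4.06, grad_y = 2*6*-1.5194 = -18.2325
  x_3 = -1.015 - 0.02*-4.06 = -0.9338
  y_3 = -1.5194 - 0.02*-18.2325 = -1.1547
Step 4: grad_x = 2*2*-0.9338 = -3.7352, grad_y = 2*6*-1.1547 = -13.8567
  x_4 = -0.9338 - 0.02*-3.7352 = -0.8591
  y_4 = -1.1547 - 0.02*-13.8567 = -0.8776
Step 5: grad_x = 2*2*-0.8591 = -3.4364, grad_y = 2*6*-0.8776 = -10.5311
  x_5 = -0.8591 - 0.02*-3.4364 = -0.7904
  y_5 = -0.8776 - 0.02*-10.5311 = -0.667
f(-0.7904, -0.667) = 2*(-0.7904)^2 + 6*(-0.667)^2 = 3.9185


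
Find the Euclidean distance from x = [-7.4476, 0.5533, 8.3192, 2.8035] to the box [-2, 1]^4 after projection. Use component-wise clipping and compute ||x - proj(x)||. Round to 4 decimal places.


Project each component onto [-2, 1].
clip(-7.4476) = -2.0, clip(0.5533) = 0.5533, clip(8.3192) = 1.0, clip(2.8035) = 1.0
Projection = [-2.0, 0.5533, 1.0, 1.0]
Squared diffs: [29.6763, 0.0, 53.5707, 3.2526]
Distance = sqrt(86.4996) = 9.3005


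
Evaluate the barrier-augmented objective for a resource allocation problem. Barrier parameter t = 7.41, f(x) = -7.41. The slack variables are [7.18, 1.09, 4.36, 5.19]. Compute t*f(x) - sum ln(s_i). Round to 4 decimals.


Step 1: Compute log-barrier.
ln values: [1.9713, 0.0862, 1.4725, 1.6467]
phi = -(1.9713 + 0.0862 + 1.4725 + 1.6467) = -5.1767
Step 2: Compute augmented objective.
t*f(x) = 7.41*-7.41 = -54.9081
Total = -54.9081 - 5.1767 = -60.0848


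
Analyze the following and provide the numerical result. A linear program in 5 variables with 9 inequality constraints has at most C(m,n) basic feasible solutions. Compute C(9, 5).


Each vertex corresponds to some choice of n active constraints out of m, so the number of vertices is at most C(m, n) = m! / (n!(m-n)!).
m = 9, n = 5
Numerator: 9 * 8 * 7 * 6 * 5
Denominator: 5! = 120
C(9, 5) = 126


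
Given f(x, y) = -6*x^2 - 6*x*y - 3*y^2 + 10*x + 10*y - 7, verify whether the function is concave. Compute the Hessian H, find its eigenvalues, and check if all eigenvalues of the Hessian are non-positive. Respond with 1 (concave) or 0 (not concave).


The Hessian of f(x,y) = -6*x^2 - 6*x*y - 3*y^2 + 10*x + 10*y - 7 is:
H = [[-12, -6], [-6, -6]]
Trace = -12 - 6 = -18
Determinant = -12*-6 - (-6)^2 = 36
Discriminant = (-18)^2 - 4*36 = 180.0
Eigenvalues: lambda_1 = -15.7082, lambda_2 = -2.2918
The function is concave.

1


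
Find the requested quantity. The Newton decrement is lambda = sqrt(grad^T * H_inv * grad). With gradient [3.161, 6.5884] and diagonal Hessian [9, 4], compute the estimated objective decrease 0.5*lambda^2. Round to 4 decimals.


Step 1: H is diagonal, so H^(-1) * g = [0.3512, 1.6471].
Step 2: g^T H^(-1) g = sum_i g_i^2 / H_ii
  = (3.161)^2/9 + (6.5884)^2/4
  = 1.1102 + 10.8518 = 11.962
Step 3: Objective decrease = 0.5 * g^T H^(-1) g = 5.981


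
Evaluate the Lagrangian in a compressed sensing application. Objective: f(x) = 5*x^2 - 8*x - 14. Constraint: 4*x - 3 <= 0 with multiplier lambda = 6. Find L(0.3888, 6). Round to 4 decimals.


Step 1: Evaluate f(x).
f(0.3888) = 5*0.3888^2 - 8*0.3888 - 14 = -16.3546
Step 2: Evaluate g(x).
g(0.3888) = 4*0.3888 - 3 = -1.4448
Step 3: Compute Lagrangian.
L = -16.3546 + 6*-1.4448 = -25.0234


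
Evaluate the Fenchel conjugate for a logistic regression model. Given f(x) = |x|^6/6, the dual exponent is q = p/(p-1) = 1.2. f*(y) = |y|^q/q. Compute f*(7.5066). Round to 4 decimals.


The conjugate exponent q satisfies 1/p + 1/q = 1.
p = 6, so q = 6/(6 - 1) = 1.2
|y|^q = 7.5066^1.2 = 11.2339
f*(7.5066) = 11.2339 / 1.2 = 9.3616


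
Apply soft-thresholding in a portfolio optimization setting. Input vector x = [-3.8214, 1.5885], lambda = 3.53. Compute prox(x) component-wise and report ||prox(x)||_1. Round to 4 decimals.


Soft-thresholding with lambda = 3.53:
prox(-3.8214) = sign(-3.8214)*max(|-3.8214| - 3.53, 0) = -0.2914
prox(1.5885) = sign(1.5885)*max(|1.5885| - 3.53, 0) = 0.0
prox(x) = [-0.2914, 0.0]
||prox(x)||_1 = 0.2914 + 0.0 = 0.2914


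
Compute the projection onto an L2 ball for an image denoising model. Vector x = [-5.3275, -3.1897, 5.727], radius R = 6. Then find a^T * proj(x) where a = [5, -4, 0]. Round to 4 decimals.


Step 1: Compute ||x|| (intermediates to 6 decimals).
||x|| = sqrt((-5.3275)^2 + (-3.1897)^2 + 5.727^2) = 8.447187
Step 2: Project.
Since ||x|| > R, scale = R/||x|| = 6/8.447187 = 0.710296, proj(x) = scale * x
proj(x) = [-3.784102, -2.265631, 4.067865]
Step 3: Dot product.
a^T * proj(x) = 5*(-3.784102) - 4*(-2.265631) + 0*4.067865 = -9.858


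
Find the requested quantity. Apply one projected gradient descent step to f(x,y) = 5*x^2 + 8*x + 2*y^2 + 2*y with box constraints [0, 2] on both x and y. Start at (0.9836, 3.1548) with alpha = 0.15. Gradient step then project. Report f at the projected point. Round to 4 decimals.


Step 1: Compute gradient at (0.9836, 3.1548).
grad_x = 2*5*0.9836 + 8 = 17.836
grad_y = 2*2*3.1548 + 2 = 14.6192
Step 2: Gradient step.
x_raw = 0.9836 - 0.15*17.836 = -1.6918
y_raw = 3.1548 - 0.15*14.6192 = 0.9619
Step 3: Project onto [0, 2].
x_proj = clip(-1.6918) = 0.0
y_proj = clip(0.9619) = 0.9619
Step 4: Evaluate f.
f(0.0, 0.9619) = 3.7744


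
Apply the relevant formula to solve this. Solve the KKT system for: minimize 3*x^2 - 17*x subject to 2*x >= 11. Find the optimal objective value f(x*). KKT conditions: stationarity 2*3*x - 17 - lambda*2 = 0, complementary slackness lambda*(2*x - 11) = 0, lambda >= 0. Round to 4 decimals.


Step 1: Try lambda = 0 (constraint inactive).
x_unc = 17/(2*3) = 2.8333
Check: 2*2.8333 = 5.6666 < 11 -- violated!
Step 2: Constraint must be active: 2*x = 11
x* = 11/2 = 5.5
lambda = (2*3*5.5 - 17)/2 = 8.0
Step 3: Compute optimal value.
f(x*) = 3*5.5^2 - 17*5.5 = -2.75


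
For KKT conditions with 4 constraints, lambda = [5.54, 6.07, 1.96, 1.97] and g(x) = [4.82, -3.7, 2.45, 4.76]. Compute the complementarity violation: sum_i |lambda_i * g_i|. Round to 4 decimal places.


KKT complementary slackness check:
lambda_1 * g_1 = 5.54 * 4.82 = 26.7028
lambda_2 * g_2 = 6.07 * -3.7 = -22.459
lambda_3 * g_3 = 1.96 * 2.45 = 4.802
lambda_4 * g_4 = 1.97 * 4.76 = 9.3772
Total violation = 26.7028 + 22.459 + 4.802 + 9.3772 = 63.341


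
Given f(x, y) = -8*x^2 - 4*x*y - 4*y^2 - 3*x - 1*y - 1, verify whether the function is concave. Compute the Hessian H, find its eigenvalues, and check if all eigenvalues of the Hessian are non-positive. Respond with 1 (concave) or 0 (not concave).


The Hessian of f(x,y) = -8*x^2 - 4*x*y - 4*y^2 - 3*x - 1*y - 1 is:
H = [[-16, -4], [-4, -8]]
Trace = -16 - 8 = -24
Determinant = -16*-8 - (-4)^2 = 112
Discriminant = (-24)^2 - 4*112 = 128.0
Eigenvalues: lambda_1 = -17.6569, lambda_2 = -6.3431
The function is concave.

1


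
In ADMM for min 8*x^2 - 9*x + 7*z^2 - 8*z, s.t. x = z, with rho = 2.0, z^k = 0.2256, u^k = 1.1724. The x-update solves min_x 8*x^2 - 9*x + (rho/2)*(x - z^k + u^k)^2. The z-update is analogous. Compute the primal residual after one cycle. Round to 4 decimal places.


ADMM iteration with rho = 2.0, z^k = 0.2256, u^k = 1.1724
Step 1: x-update.
Minimize 8*x^2 - 9*x + (2.0/2)*(x - 0.2256 + 1.1724)^2
FOC: (2*8 + 2.0)*x = 9 + 2.0*(0.2256 - 1.1724)
x^{k+1} = 0.3948
Step 2: z-update.
Minimize 7*z^2 - 8*z + (2.0/2)*(0.3948 - z + 1.1724)^2
FOC: (2*7 + 2.0)*z = 8 + 2.0*(0.3948 + 1.1724)
z^{k+1} = 0.6959
Step 3: u-update.
u^{k+1} = 1.1724 + 0.3948 - 0.6959 = 0.8713
Step 4: Primal residual = |0.3948 - 0.6959| = 0.3011


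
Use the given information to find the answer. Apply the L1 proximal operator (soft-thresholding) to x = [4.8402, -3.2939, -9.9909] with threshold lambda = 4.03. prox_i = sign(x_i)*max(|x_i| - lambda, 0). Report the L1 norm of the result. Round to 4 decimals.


Soft-thresholding with lambda = 4.03:
prox(4.8402) = sign(4.8402)*max(|4.8402| - 4.03, 0) = 0.8102
prox(-3.2939) = sign(-3.2939)*max(|-3.2939| - 4.03, 0) = 0.0
prox(-9.9909) = sign(-9.9909)*max(|-9.9909| - 4.03, 0) = -5.9609
prox(x) = [0.8102, 0.0, -5.9609]
||prox(x)||_1 = 0.8102 + 0.0 + 5.9609 = 6.7711


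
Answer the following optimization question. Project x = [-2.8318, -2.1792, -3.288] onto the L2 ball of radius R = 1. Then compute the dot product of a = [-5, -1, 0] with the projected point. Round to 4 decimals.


Step 1: Compute ||x|| (intermediates to 6 decimals).
||x|| = sqrt((-2.8318)^2 + (-2.1792)^2 + (-3.288)^2) = 4.855816
Step 2: Project.
Since ||x|| > R, scale = R/||x|| = 1/4.855816 = 0.205939, proj(x) = scale * x
proj(x) = [-0.583178, -0.448782, -0.677127]
Step 3: Dot product.
a^T * proj(x) = -5*(-0.583178) - 1*(-0.448782) + 0*(-0.677127) = 3.3647
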